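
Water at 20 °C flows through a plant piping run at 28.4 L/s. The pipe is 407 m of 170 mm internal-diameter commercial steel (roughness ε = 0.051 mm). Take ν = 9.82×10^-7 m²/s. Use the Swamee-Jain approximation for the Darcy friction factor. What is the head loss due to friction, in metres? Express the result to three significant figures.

h_f ≈ 3.37 m

V = 4Q/(πD²) = 4·0.0284/(π·0.170²) = 1.251 m/s
Re = VD/ν = 1.251·0.170/9.82×10^-7 = 2.17×10^5 → turbulent
ε/D = 0.051/170 = 3.00×10^-4
Swamee-Jain: f = 0.01763
h_f = f(L/D)V²/(2g) = 0.01763·(407/0.170)·1.251²/(2·9.81) = 3.368 m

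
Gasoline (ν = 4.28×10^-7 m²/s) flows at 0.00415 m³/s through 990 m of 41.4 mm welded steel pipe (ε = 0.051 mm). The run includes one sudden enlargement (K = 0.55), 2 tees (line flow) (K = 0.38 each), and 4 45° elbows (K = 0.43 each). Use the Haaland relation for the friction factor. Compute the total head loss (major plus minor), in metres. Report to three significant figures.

V = 4Q/(πD²) = 3.083 m/s; V²/2g = 0.4844 m
Re = 2.98×10^5, ε/D = 0.00123 → f = 0.02145 (Haaland)
Major: h_f = f(L/D)·V²/2g = 0.02145·23913·0.4844 = 248.5 m
Minor: ΣK = 3.03; h_m = ΣK·V²/2g = 1.468 m
Total H_L = 248.5 + 1.468 = 250.0 m

H_L ≈ 250 m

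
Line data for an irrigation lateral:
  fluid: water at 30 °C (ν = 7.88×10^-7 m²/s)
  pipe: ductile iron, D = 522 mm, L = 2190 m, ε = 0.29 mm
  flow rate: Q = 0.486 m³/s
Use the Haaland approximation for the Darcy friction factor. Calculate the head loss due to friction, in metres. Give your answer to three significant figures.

V = 4Q/(πD²) = 4·0.486/(π·0.522²) = 2.271 m/s
Re = VD/ν = 2.271·0.522/7.88×10^-7 = 1.50×10^6 → turbulent
ε/D = 0.29/522 = 5.56×10^-4
Haaland: f = 0.01741
h_f = f(L/D)V²/(2g) = 0.01741·(2190/0.522)·2.271²/(2·9.81) = 19.20 m

h_f ≈ 19.2 m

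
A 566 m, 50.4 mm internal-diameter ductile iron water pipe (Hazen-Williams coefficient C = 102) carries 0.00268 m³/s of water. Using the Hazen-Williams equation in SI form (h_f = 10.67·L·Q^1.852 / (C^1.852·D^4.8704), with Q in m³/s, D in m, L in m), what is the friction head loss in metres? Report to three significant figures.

h_f ≈ 41.5 m

h_f = 10.67·566·0.00268^1.852 / (102^1.852·0.0504^4.8704) = 41.46 m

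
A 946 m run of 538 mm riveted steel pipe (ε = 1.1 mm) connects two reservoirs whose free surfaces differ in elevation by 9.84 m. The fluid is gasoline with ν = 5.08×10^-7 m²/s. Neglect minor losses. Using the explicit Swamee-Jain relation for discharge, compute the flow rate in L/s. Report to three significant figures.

Swamee-Jain (Type II): Q = -0.965·√(gD⁵h_f/L)·ln[ε/(3.7D) + √(3.17ν²L/(gD³h_f))]
√(gD⁵h_f/L) = √(9.81·0.538⁵·9.84/946) = 0.06782
ε/(3.7D) = 5.53×10^-4; √(3.17ν²L/(gD³h_f)) = 7.18×10^-6
Q = -0.965·0.06782·ln(5.598×10^-4) = 0.4900 m³/s
Check: V = 2.16 m/s, Re = 2.28×10^6, f = 0.02368, h_f = 9.86 m ≈ 9.84 m ✓

Q ≈ 490 L/s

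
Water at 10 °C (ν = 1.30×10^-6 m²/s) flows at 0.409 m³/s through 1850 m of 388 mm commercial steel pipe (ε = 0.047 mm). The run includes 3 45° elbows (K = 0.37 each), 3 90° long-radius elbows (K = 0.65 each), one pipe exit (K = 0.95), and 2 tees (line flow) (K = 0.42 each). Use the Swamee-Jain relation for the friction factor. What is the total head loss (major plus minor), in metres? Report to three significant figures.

V = 4Q/(πD²) = 3.459 m/s; V²/2g = 0.6099 m
Re = 1.03×10^6, ε/D = 1.21×10^-4 → f = 0.01378 (Swamee-Jain)
Major: h_f = f(L/D)·V²/2g = 0.01378·4768·0.6099 = 40.06 m
Minor: ΣK = 4.85; h_m = ΣK·V²/2g = 2.958 m
Total H_L = 40.06 + 2.958 = 43.02 m

H_L ≈ 43.0 m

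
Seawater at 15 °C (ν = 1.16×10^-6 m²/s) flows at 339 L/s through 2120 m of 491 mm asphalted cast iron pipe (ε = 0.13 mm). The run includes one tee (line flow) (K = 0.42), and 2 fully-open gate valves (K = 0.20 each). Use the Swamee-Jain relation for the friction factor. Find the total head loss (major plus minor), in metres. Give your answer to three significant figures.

V = 4Q/(πD²) = 1.790 m/s; V²/2g = 0.1634 m
Re = 7.58×10^5, ε/D = 2.65×10^-4 → f = 0.01566 (Swamee-Jain)
Major: h_f = f(L/D)·V²/2g = 0.01566·4318·0.1634 = 11.04 m
Minor: ΣK = 0.820; h_m = ΣK·V²/2g = 0.1340 m
Total H_L = 11.04 + 0.1340 = 11.18 m

H_L ≈ 11.2 m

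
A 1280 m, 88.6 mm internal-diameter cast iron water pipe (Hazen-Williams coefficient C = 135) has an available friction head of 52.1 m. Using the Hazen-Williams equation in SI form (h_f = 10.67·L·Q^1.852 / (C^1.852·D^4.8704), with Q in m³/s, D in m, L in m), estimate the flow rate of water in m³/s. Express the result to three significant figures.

Rearranging: Q = [h_f·C^1.852·D^4.8704 / (10.67·L)]^(1/1.852)
Q = [52.1·135^1.852·0.0886^4.8704 / (10.67·1280)]^0.540 = 0.01139 m³/s

Q ≈ 0.0114 m³/s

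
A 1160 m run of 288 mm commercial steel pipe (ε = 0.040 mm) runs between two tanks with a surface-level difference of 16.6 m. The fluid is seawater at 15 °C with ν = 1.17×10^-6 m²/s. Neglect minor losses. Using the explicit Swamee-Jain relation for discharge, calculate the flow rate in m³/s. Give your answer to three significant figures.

Swamee-Jain (Type II): Q = -0.965·√(gD⁵h_f/L)·ln[ε/(3.7D) + √(3.17ν²L/(gD³h_f))]
√(gD⁵h_f/L) = √(9.81·0.288⁵·16.6/1160) = 0.01668
ε/(3.7D) = 3.75×10^-5; √(3.17ν²L/(gD³h_f)) = 3.60×10^-5
Q = -0.965·0.01668·ln(7.351×10^-5) = 0.1532 m³/s
Check: V = 2.35 m/s, Re = 5.79×10^5, f = 0.01469, h_f = 16.7 m ≈ 16.6 m ✓

Q ≈ 0.153 m³/s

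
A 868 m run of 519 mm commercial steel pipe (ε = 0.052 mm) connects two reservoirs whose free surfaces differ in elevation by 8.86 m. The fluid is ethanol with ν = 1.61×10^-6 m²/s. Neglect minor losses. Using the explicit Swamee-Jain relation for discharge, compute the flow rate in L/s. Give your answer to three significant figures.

Swamee-Jain (Type II): Q = -0.965·√(gD⁵h_f/L)·ln[ε/(3.7D) + √(3.17ν²L/(gD³h_f))]
√(gD⁵h_f/L) = √(9.81·0.519⁵·8.86/868) = 0.06141
ε/(3.7D) = 2.71×10^-5; √(3.17ν²L/(gD³h_f)) = 2.42×10^-5
Q = -0.965·0.06141·ln(5.131×10^-5) = 0.5853 m³/s
Check: V = 2.77 m/s, Re = 8.92×10^5, f = 0.01364, h_f = 8.90 m ≈ 8.86 m ✓

Q ≈ 585 L/s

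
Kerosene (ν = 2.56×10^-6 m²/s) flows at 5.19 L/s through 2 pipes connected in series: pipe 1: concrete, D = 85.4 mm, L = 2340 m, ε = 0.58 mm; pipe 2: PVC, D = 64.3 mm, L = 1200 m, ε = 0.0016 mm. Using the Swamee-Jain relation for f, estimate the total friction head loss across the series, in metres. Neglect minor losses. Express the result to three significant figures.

Pipe 1: V = 0.9061 m/s, Re = 3.02×10^4, ε/D = 0.00679, f = 0.03627, h_1 = f(L/D)V²/2g = 41.58 m
Pipe 2: V = 1.598 m/s, Re = 4.01×10^4, ε/D = 2.49×10^-5, f = 0.02192, h_2 = f(L/D)V²/2g = 53.26 m
Series → Q common, losses add: H = Σh = 94.84 m

H ≈ 94.8 m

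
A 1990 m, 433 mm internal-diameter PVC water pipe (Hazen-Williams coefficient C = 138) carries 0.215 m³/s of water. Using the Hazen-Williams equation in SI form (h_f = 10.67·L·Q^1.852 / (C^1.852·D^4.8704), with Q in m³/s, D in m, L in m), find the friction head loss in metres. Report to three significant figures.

h_f ≈ 7.91 m

h_f = 10.67·1990·0.215^1.852 / (138^1.852·0.433^4.8704) = 7.908 m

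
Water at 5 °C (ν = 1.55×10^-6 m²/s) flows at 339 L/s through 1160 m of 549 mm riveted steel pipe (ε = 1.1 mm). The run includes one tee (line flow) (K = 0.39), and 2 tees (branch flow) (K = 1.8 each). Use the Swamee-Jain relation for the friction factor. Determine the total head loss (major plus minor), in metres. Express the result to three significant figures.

H_L ≈ 5.70 m

V = 4Q/(πD²) = 1.432 m/s; V²/2g = 0.1045 m
Re = 5.07×10^5, ε/D = 0.00200 → f = 0.02391 (Swamee-Jain)
Major: h_f = f(L/D)·V²/2g = 0.02391·2113·0.1045 = 5.280 m
Minor: ΣK = 3.99; h_m = ΣK·V²/2g = 0.4171 m
Total H_L = 5.280 + 0.4171 = 5.697 m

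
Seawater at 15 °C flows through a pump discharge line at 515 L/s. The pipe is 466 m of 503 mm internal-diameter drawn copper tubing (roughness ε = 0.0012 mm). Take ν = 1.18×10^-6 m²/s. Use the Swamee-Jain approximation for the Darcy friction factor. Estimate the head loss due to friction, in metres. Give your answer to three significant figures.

h_f ≈ 3.64 m

V = 4Q/(πD²) = 4·0.515/(π·0.503²) = 2.592 m/s
Re = VD/ν = 2.592·0.503/1.18×10^-6 = 1.10×10^6 → turbulent
ε/D = 0.0012/503 = 2.39×10^-6
Swamee-Jain: f = 0.01148
h_f = f(L/D)V²/(2g) = 0.01148·(466/0.503)·2.592²/(2·9.81) = 3.641 m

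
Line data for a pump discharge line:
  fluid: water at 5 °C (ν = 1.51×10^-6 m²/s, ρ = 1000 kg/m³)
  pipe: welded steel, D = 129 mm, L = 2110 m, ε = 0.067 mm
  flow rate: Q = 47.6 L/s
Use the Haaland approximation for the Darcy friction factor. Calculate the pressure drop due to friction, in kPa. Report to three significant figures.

Δp ≈ 1970 kPa

V = 4Q/(πD²) = 4·0.0476/(π·0.129²) = 3.642 m/s
Re = VD/ν = 3.642·0.129/1.51×10^-6 = 3.11×10^5 → turbulent
ε/D = 0.067/129 = 5.19×10^-4
Haaland: f = 0.01814
h_f = f(L/D)V²/(2g) = 0.01814·(2110/0.129)·3.642²/(2·9.81) = 200.6 m
Δp = ρg·h_f = 1000·9.81·200.6 = 1968 kPa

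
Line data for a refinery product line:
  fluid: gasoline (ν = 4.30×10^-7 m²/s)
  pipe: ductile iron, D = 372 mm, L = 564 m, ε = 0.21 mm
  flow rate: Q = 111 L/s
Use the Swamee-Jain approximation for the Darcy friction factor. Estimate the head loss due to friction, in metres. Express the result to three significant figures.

V = 4Q/(πD²) = 4·0.111/(π·0.372²) = 1.021 m/s
Re = VD/ν = 1.021·0.372/4.30×10^-7 = 8.84×10^5 → turbulent
ε/D = 0.21/372 = 5.65×10^-4
Swamee-Jain: f = 0.01778
h_f = f(L/D)V²/(2g) = 0.01778·(564/0.372)·1.021²/(2·9.81) = 1.433 m

h_f ≈ 1.43 m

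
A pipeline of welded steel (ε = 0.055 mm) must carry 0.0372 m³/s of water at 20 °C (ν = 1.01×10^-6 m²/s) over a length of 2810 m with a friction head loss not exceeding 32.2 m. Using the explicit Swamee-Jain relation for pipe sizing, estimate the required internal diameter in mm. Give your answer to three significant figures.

D ≈ 179 mm

Swamee-Jain (Type III): D = 0.66·[ε^1.25·(LQ²/(gh_f))^4.75 + ν·Q^9.4·(L/(gh_f))^5.2]^0.04
LQ²/(gh_f) = 0.01231; L/(gh_f) = 8.896
Term 1 = ε^1.25·(…)^4.75 = 4.02×10^-15; Term 2 = ν·Q^9.4·(…)^5.2 = 3.19×10^-15
D = 0.66·(4.02×10^-15 + 3.19×10^-15)^0.04 = 0.1794 m = 179 mm
Check: V = 1.47 m/s, Re = 2.61×10^5, f = 0.01733, h_f = 30.0 m ≈ 32.2 m ✓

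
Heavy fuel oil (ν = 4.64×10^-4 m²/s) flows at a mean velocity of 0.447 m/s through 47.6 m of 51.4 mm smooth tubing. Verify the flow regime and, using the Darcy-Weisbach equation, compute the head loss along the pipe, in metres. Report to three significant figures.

Re = VD/ν = 0.447·0.05140/4.64×10^-4 = 49.5 → laminar (Re < 2300)
f = 64/Re = 1.292
h_f = f(L/D)V²/(2g) = 1.292·(47.6/0.05140)·0.447²/(2·9.81) = 12.19 m

h_f ≈ 12.2 m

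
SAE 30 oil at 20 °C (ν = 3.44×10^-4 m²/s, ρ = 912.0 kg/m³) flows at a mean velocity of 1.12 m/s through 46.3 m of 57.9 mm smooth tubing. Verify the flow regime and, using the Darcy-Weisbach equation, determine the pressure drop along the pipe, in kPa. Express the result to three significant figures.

Δp ≈ 155 kPa

Re = VD/ν = 1.12·0.05790/3.44×10^-4 = 189 → laminar (Re < 2300)
f = 64/Re = 0.3395
h_f = f(L/D)V²/(2g) = 0.3395·(46.3/0.05790)·1.12²/(2·9.81) = 17.36 m
Δp = ρg·h_f = 912.0·9.81·17.36 = 155.3 kPa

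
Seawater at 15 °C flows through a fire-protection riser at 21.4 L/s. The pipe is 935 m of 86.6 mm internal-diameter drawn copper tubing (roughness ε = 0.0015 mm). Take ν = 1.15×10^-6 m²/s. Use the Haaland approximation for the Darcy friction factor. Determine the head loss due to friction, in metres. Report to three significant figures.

h_f ≈ 107 m

V = 4Q/(πD²) = 4·0.0214/(π·0.0866²) = 3.633 m/s
Re = VD/ν = 3.633·0.0866/1.15×10^-6 = 2.74×10^5 → turbulent
ε/D = 0.0015/86.6 = 1.73×10^-5
Haaland: f = 0.01473
h_f = f(L/D)V²/(2g) = 0.01473·(935/0.0866)·3.633²/(2·9.81) = 107.0 m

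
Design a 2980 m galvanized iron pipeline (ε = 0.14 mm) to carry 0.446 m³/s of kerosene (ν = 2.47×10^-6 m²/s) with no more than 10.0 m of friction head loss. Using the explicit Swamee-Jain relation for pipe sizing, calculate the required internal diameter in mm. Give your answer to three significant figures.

Swamee-Jain (Type III): D = 0.66·[ε^1.25·(LQ²/(gh_f))^4.75 + ν·Q^9.4·(L/(gh_f))^5.2]^0.04
LQ²/(gh_f) = 6.043; L/(gh_f) = 30.38
Term 1 = ε^1.25·(…)^4.75 = 0.0782; Term 2 = ν·Q^9.4·(…)^5.2 = 0.0639
D = 0.66·(0.0782 + 0.0639)^0.04 = 0.6105 m = 610 mm
Check: V = 1.52 m/s, Re = 3.77×10^5, f = 0.01617, h_f = 9.34 m ≈ 10.0 m ✓

D ≈ 610 mm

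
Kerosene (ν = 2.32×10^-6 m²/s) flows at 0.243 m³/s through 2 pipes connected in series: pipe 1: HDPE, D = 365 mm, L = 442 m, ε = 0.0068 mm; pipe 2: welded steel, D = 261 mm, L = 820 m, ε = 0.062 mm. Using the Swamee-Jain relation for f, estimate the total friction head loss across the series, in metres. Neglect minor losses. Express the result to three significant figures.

H ≈ 57.0 m

Pipe 1: V = 2.322 m/s, Re = 3.65×10^5, ε/D = 1.86×10^-5, f = 0.01410, h_1 = f(L/D)V²/2g = 4.694 m
Pipe 2: V = 4.542 m/s, Re = 5.11×10^5, ε/D = 2.38×10^-4, f = 0.01583, h_2 = f(L/D)V²/2g = 52.28 m
Series → Q common, losses add: H = Σh = 56.97 m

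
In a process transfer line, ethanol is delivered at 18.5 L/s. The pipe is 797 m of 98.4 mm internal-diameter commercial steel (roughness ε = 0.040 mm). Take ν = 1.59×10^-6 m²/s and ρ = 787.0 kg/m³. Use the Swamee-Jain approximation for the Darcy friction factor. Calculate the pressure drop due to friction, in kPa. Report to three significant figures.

Δp ≈ 358 kPa

V = 4Q/(πD²) = 4·0.0185/(π·0.0984²) = 2.433 m/s
Re = VD/ν = 2.433·0.0984/1.59×10^-6 = 1.51×10^5 → turbulent
ε/D = 0.040/98.4 = 4.07×10^-4
Swamee-Jain: f = 0.01899
h_f = f(L/D)V²/(2g) = 0.01899·(797/0.0984)·2.433²/(2·9.81) = 46.40 m
Δp = ρg·h_f = 787.0·9.81·46.40 = 358.2 kPa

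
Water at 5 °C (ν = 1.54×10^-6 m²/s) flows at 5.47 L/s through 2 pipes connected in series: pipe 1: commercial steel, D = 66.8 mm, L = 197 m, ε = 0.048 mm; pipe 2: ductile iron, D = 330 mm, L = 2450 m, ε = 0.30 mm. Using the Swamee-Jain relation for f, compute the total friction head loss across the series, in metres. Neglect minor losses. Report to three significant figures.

Pipe 1: V = 1.561 m/s, Re = 6.77×10^4, ε/D = 7.19×10^-4, f = 0.02235, h_1 = f(L/D)V²/2g = 8.182 m
Pipe 2: V = 0.06395 m/s, Re = 1.37×10^4, ε/D = 9.09×10^-4, f = 0.03023, h_2 = f(L/D)V²/2g = 0.04679 m
Series → Q common, losses add: H = Σh = 8.229 m

H ≈ 8.23 m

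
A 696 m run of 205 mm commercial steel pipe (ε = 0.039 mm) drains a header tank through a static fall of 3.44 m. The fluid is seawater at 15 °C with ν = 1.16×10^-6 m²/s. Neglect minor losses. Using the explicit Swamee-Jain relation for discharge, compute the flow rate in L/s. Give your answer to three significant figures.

Swamee-Jain (Type II): Q = -0.965·√(gD⁵h_f/L)·ln[ε/(3.7D) + √(3.17ν²L/(gD³h_f))]
√(gD⁵h_f/L) = √(9.81·0.205⁵·3.44/696) = 0.004190
ε/(3.7D) = 5.14×10^-5; √(3.17ν²L/(gD³h_f)) = 1.01×10^-4
Q = -0.965·0.004190·ln(1.525×10^-4) = 0.03553 m³/s
Check: V = 1.08 m/s, Re = 1.90×10^5, f = 0.01718, h_f = 3.45 m ≈ 3.44 m ✓

Q ≈ 35.5 L/s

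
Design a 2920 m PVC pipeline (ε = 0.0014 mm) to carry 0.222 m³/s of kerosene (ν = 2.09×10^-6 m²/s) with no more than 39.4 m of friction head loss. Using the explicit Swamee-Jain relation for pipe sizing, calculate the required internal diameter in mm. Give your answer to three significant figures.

D ≈ 338 mm

Swamee-Jain (Type III): D = 0.66·[ε^1.25·(LQ²/(gh_f))^4.75 + ν·Q^9.4·(L/(gh_f))^5.2]^0.04
LQ²/(gh_f) = 0.3723; L/(gh_f) = 7.555
Term 1 = ε^1.25·(…)^4.75 = 4.41×10^-10; Term 2 = ν·Q^9.4·(…)^5.2 = 5.53×10^-8
D = 0.66·(4.41×10^-10 + 5.53×10^-8)^0.04 = 0.3384 m = 338 mm
Check: V = 2.47 m/s, Re = 4.00×10^5, f = 0.01369, h_f = 36.7 m ≈ 39.4 m ✓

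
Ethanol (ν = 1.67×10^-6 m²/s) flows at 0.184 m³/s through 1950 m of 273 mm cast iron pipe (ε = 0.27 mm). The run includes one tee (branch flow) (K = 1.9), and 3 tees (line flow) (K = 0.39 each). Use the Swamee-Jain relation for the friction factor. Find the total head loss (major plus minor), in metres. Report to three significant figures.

V = 4Q/(πD²) = 3.143 m/s; V²/2g = 0.5036 m
Re = 5.14×10^5, ε/D = 9.89×10^-4 → f = 0.02029 (Swamee-Jain)
Major: h_f = f(L/D)·V²/2g = 0.02029·7143·0.5036 = 72.99 m
Minor: ΣK = 3.07; h_m = ΣK·V²/2g = 1.546 m
Total H_L = 72.99 + 1.546 = 74.54 m

H_L ≈ 74.5 m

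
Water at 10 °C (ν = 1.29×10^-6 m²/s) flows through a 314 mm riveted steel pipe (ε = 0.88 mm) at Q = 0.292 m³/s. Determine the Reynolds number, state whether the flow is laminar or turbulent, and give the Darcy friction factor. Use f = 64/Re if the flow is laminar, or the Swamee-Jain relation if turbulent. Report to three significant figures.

Re ≈ 9.18×10^5; turbulent; f ≈ 0.0259

V = 4Q/(πD²) = 3.771 m/s
Re = VD/ν = 3.771·0.314/1.29×10^-6 = 9.18×10^5
Re > 4000 → turbulent; ε/D = 0.00280
Swamee-Jain: f = 0.02590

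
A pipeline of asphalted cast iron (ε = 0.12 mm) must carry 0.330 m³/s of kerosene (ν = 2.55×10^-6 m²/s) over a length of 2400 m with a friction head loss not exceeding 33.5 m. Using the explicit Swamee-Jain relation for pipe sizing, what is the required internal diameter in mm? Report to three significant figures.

D ≈ 410 mm

Swamee-Jain (Type III): D = 0.66·[ε^1.25·(LQ²/(gh_f))^4.75 + ν·Q^9.4·(L/(gh_f))^5.2]^0.04
LQ²/(gh_f) = 0.7953; L/(gh_f) = 7.303
Term 1 = ε^1.25·(…)^4.75 = 4.23×10^-6; Term 2 = ν·Q^9.4·(…)^5.2 = 2.35×10^-6
D = 0.66·(4.23×10^-6 + 2.35×10^-6)^0.04 = 0.4095 m = 410 mm
Check: V = 2.51 m/s, Re = 4.02×10^5, f = 0.01658, h_f = 31.1 m ≈ 33.5 m ✓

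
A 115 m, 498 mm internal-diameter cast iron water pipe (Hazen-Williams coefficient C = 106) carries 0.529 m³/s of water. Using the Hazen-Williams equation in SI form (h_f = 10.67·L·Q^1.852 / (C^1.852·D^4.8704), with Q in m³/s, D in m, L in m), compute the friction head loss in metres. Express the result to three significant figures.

h_f = 10.67·115·0.529^1.852 / (106^1.852·0.498^4.8704) = 1.997 m

h_f ≈ 2.00 m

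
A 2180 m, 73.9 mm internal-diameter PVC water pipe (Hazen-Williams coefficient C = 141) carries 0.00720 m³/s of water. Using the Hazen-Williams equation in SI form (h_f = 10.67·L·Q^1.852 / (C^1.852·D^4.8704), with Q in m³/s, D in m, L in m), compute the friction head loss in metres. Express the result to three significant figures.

h_f ≈ 84.8 m

h_f = 10.67·2180·0.00720^1.852 / (141^1.852·0.0739^4.8704) = 84.76 m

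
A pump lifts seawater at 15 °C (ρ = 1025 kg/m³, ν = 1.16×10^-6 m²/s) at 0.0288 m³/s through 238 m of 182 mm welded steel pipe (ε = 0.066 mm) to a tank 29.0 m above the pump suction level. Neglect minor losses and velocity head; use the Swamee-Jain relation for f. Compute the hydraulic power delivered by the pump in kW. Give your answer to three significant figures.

P_hyd ≈ 8.83 kW

V = 4Q/(πD²) = 1.107 m/s; Re = 1.74×10^5; ε/D = 3.63×10^-4; f = 0.01845
h_f = f(L/D)V²/2g = 1.507 m
Total head H = z + h_f = 29.0 + 1.507 = 30.51 m
P_hyd = ρgQH = 1025·9.81·0.0288·30.51 = 8.835 kW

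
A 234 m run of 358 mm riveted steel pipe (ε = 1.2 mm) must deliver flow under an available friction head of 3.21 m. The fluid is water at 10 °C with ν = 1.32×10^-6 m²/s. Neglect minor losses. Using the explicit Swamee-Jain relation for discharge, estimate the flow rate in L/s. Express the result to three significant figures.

Swamee-Jain (Type II): Q = -0.965·√(gD⁵h_f/L)·ln[ε/(3.7D) + √(3.17ν²L/(gD³h_f))]
√(gD⁵h_f/L) = √(9.81·0.358⁵·3.21/234) = 0.02813
ε/(3.7D) = 9.06×10^-4; √(3.17ν²L/(gD³h_f)) = 2.99×10^-5
Q = -0.965·0.02813·ln(9.358×10^-4) = 0.1893 m³/s
Check: V = 1.88 m/s, Re = 5.10×10^5, f = 0.02735, h_f = 3.22 m ≈ 3.21 m ✓

Q ≈ 189 L/s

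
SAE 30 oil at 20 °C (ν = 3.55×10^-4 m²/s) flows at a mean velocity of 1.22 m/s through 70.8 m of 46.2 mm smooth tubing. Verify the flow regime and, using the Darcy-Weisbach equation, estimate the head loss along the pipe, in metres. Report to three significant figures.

Re = VD/ν = 1.22·0.04620/3.55×10^-4 = 159 → laminar (Re < 2300)
f = 64/Re = 0.4031
h_f = f(L/D)V²/(2g) = 0.4031·(70.8/0.04620)·1.22²/(2·9.81) = 46.86 m

h_f ≈ 46.9 m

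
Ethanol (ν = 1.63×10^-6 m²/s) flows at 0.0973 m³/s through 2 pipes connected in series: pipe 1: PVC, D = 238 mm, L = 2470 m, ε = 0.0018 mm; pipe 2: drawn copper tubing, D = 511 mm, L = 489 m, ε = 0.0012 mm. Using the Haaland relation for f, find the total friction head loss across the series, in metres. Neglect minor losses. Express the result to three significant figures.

Pipe 1: V = 2.187 m/s, Re = 3.19×10^5, ε/D = 7.56×10^-6, f = 0.01424, h_1 = f(L/D)V²/2g = 36.03 m
Pipe 2: V = 0.4744 m/s, Re = 1.49×10^5, ε/D = 2.35×10^-6, f = 0.01644, h_2 = f(L/D)V²/2g = 0.1805 m
Series → Q common, losses add: H = Σh = 36.21 m

H ≈ 36.2 m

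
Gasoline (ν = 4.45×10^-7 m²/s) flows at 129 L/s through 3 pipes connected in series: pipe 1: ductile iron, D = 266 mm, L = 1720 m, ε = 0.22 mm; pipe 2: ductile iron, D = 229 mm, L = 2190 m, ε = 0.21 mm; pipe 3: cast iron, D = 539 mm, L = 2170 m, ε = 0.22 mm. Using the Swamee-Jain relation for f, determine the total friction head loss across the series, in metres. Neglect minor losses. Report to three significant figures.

H ≈ 128 m

Pipe 1: V = 2.321 m/s, Re = 1.39×10^6, ε/D = 8.27×10^-4, f = 0.01909, h_1 = f(L/D)V²/2g = 33.90 m
Pipe 2: V = 3.132 m/s, Re = 1.61×10^6, ε/D = 9.17×10^-4, f = 0.01950, h_2 = f(L/D)V²/2g = 93.24 m
Pipe 3: V = 0.5654 m/s, Re = 6.85×10^5, ε/D = 4.08×10^-4, f = 0.01690, h_3 = f(L/D)V²/2g = 1.108 m
Series → Q common, losses add: H = Σh = 128.3 m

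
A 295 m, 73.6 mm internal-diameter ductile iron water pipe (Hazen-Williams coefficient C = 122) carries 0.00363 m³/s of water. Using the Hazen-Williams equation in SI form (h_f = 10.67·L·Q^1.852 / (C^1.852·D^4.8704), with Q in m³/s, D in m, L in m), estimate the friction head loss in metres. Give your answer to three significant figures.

h_f ≈ 4.30 m

h_f = 10.67·295·0.00363^1.852 / (122^1.852·0.0736^4.8704) = 4.303 m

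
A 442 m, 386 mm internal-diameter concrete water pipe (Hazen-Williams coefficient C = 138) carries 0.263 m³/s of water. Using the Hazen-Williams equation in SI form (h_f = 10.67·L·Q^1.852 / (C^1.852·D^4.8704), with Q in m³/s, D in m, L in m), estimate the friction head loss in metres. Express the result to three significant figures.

h_f = 10.67·442·0.263^1.852 / (138^1.852·0.386^4.8704) = 4.465 m

h_f ≈ 4.46 m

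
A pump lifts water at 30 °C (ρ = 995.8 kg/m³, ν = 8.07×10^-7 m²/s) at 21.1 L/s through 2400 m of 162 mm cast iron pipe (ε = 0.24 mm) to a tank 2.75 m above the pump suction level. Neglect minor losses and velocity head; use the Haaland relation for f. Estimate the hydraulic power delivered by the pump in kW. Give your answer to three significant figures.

V = 4Q/(πD²) = 1.024 m/s; Re = 2.05×10^5; ε/D = 0.00148; f = 0.02263
h_f = f(L/D)V²/2g = 17.91 m
Total head H = z + h_f = 2.75 + 17.91 = 20.66 m
P_hyd = ρgQH = 995.8·9.81·0.0211·20.66 = 4.258 kW

P_hyd ≈ 4.26 kW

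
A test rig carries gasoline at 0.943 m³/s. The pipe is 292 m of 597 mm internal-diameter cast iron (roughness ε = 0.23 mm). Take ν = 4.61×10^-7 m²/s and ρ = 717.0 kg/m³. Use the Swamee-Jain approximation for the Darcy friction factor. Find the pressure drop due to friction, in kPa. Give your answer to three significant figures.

Δp ≈ 31.8 kPa

V = 4Q/(πD²) = 4·0.943/(π·0.597²) = 3.369 m/s
Re = VD/ν = 3.369·0.597/4.61×10^-7 = 4.36×10^6 → turbulent
ε/D = 0.23/597 = 3.85×10^-4
Swamee-Jain: f = 0.01596
h_f = f(L/D)V²/(2g) = 0.01596·(292/0.597)·3.369²/(2·9.81) = 4.515 m
Δp = ρg·h_f = 717.0·9.81·4.515 = 31.76 kPa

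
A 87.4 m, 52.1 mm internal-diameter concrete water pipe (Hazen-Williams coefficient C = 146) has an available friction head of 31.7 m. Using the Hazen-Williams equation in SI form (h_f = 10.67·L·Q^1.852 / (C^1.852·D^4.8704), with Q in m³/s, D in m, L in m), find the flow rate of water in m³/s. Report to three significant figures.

Q ≈ 0.00993 m³/s

Rearranging: Q = [h_f·C^1.852·D^4.8704 / (10.67·L)]^(1/1.852)
Q = [31.7·146^1.852·0.0521^4.8704 / (10.67·87.4)]^0.540 = 0.009929 m³/s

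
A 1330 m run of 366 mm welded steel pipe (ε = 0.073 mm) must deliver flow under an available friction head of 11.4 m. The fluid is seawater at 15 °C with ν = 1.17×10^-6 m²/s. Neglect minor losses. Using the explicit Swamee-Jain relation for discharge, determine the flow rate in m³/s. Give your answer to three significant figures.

Swamee-Jain (Type II): Q = -0.965·√(gD⁵h_f/L)·ln[ε/(3.7D) + √(3.17ν²L/(gD³h_f))]
√(gD⁵h_f/L) = √(9.81·0.366⁵·11.4/1330) = 0.02350
ε/(3.7D) = 5.39×10^-5; √(3.17ν²L/(gD³h_f)) = 3.24×10^-5
Q = -0.965·0.02350·ln(8.635×10^-5) = 0.2122 m³/s
Check: V = 2.02 m/s, Re = 6.31×10^5, f = 0.01522, h_f = 11.5 m ≈ 11.4 m ✓

Q ≈ 0.212 m³/s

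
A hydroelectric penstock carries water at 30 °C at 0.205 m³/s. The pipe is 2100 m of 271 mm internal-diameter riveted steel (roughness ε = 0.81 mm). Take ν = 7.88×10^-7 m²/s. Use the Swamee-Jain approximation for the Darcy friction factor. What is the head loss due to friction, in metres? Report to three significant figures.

V = 4Q/(πD²) = 4·0.205/(π·0.271²) = 3.554 m/s
Re = VD/ν = 3.554·0.271/7.88×10^-7 = 1.22×10^6 → turbulent
ε/D = 0.81/271 = 0.00299
Swamee-Jain: f = 0.02631
h_f = f(L/D)V²/(2g) = 0.02631·(2100/0.271)·3.554²/(2·9.81) = 131.3 m

h_f ≈ 131 m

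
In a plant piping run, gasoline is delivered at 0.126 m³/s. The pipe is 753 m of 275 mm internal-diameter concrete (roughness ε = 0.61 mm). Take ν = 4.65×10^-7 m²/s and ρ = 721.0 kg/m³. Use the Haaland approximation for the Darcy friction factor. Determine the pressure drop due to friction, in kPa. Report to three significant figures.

V = 4Q/(πD²) = 4·0.126/(π·0.275²) = 2.121 m/s
Re = VD/ν = 2.121·0.275/4.65×10^-7 = 1.25×10^6 → turbulent
ε/D = 0.61/275 = 0.00222
Haaland: f = 0.02425
h_f = f(L/D)V²/(2g) = 0.02425·(753/0.275)·2.121²/(2·9.81) = 15.23 m
Δp = ρg·h_f = 721.0·9.81·15.23 = 107.7 kPa

Δp ≈ 108 kPa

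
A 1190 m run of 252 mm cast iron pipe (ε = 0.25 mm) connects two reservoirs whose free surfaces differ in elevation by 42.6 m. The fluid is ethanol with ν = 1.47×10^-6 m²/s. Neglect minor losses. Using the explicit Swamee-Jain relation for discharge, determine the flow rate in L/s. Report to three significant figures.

Swamee-Jain (Type II): Q = -0.965·√(gD⁵h_f/L)·ln[ε/(3.7D) + √(3.17ν²L/(gD³h_f))]
√(gD⁵h_f/L) = √(9.81·0.252⁵·42.6/1190) = 0.01889
ε/(3.7D) = 2.68×10^-4; √(3.17ν²L/(gD³h_f)) = 3.49×10^-5
Q = -0.965·0.01889·ln(3.030×10^-4) = 0.1477 m³/s
Check: V = 2.96 m/s, Re = 5.08×10^5, f = 0.02031, h_f = 42.9 m ≈ 42.6 m ✓

Q ≈ 148 L/s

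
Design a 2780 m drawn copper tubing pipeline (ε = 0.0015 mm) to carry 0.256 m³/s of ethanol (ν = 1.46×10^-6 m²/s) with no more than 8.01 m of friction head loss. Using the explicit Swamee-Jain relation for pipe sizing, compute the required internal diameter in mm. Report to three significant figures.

D ≈ 485 mm

Swamee-Jain (Type III): D = 0.66·[ε^1.25·(LQ²/(gh_f))^4.75 + ν·Q^9.4·(L/(gh_f))^5.2]^0.04
LQ²/(gh_f) = 2.319; L/(gh_f) = 35.38
Term 1 = ε^1.25·(…)^4.75 = 2.85×10^-6; Term 2 = ν·Q^9.4·(…)^5.2 = 4.52×10^-4
D = 0.66·(2.85×10^-6 + 4.52×10^-4)^0.04 = 0.4851 m = 485 mm
Check: V = 1.38 m/s, Re = 4.60×10^5, f = 0.01333, h_f = 7.47 m ≈ 8.01 m ✓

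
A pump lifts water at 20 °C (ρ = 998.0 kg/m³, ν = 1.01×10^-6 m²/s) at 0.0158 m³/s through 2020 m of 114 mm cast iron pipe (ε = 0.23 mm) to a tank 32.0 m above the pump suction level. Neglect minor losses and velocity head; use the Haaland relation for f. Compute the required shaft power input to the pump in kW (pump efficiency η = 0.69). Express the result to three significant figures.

V = 4Q/(πD²) = 1.548 m/s; Re = 1.75×10^5; ε/D = 0.00202; f = 0.02441
h_f = f(L/D)V²/2g = 52.82 m
Total head H = z + h_f = 32.0 + 52.82 = 84.82 m
P_hyd = ρgQH = 998.0·9.81·0.0158·84.82 = 13.12 kW
P_shaft = P_hyd/η = 13.12/0.69 = 19.02 kW

P_shaft ≈ 19.0 kW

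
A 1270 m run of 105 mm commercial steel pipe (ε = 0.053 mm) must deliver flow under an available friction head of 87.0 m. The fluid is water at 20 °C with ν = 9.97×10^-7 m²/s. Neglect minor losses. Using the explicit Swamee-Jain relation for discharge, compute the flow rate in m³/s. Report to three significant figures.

Q ≈ 0.0241 m³/s

Swamee-Jain (Type II): Q = -0.965·√(gD⁵h_f/L)·ln[ε/(3.7D) + √(3.17ν²L/(gD³h_f))]
√(gD⁵h_f/L) = √(9.81·0.105⁵·87.0/1270) = 0.002929
ε/(3.7D) = 1.36×10^-4; √(3.17ν²L/(gD³h_f)) = 6.36×10^-5
Q = -0.965·0.002929·ln(2.001×10^-4) = 0.02407 m³/s
Check: V = 2.78 m/s, Re = 2.93×10^5, f = 0.01839, h_f = 87.6 m ≈ 87.0 m ✓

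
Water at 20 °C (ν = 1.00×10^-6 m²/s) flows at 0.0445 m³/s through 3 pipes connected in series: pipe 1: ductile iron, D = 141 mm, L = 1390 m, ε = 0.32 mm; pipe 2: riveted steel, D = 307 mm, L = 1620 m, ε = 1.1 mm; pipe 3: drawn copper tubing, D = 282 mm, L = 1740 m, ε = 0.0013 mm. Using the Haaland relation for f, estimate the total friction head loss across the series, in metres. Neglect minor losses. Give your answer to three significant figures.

Pipe 1: V = 2.850 m/s, Re = 4.02×10^5, ε/D = 0.00227, f = 0.02464, h_1 = f(L/D)V²/2g = 100.6 m
Pipe 2: V = 0.6012 m/s, Re = 1.85×10^5, ε/D = 0.00358, f = 0.02816, h_2 = f(L/D)V²/2g = 2.737 m
Pipe 3: V = 0.7125 m/s, Re = 2.01×10^5, ε/D = 4.61×10^-6, f = 0.01551, h_3 = f(L/D)V²/2g = 2.476 m
Series → Q common, losses add: H = Σh = 105.8 m

H ≈ 106 m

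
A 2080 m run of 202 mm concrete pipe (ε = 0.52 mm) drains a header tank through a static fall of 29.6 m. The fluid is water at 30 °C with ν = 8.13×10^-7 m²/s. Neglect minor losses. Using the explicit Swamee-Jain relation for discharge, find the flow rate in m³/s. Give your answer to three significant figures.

Q ≈ 0.0477 m³/s

Swamee-Jain (Type II): Q = -0.965·√(gD⁵h_f/L)·ln[ε/(3.7D) + √(3.17ν²L/(gD³h_f))]
√(gD⁵h_f/L) = √(9.81·0.202⁵·29.6/2080) = 0.006852
ε/(3.7D) = 6.96×10^-4; √(3.17ν²L/(gD³h_f)) = 4.27×10^-5
Q = -0.965·0.006852·ln(7.384×10^-4) = 0.04768 m³/s
Check: V = 1.49 m/s, Re = 3.70×10^5, f = 0.02562, h_f = 29.8 m ≈ 29.6 m ✓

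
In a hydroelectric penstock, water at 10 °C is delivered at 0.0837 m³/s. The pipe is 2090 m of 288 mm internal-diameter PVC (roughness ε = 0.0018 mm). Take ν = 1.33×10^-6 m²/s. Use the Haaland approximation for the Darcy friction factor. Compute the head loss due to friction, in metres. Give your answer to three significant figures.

h_f ≈ 8.91 m

V = 4Q/(πD²) = 4·0.0837/(π·0.288²) = 1.285 m/s
Re = VD/ν = 1.285·0.288/1.33×10^-6 = 2.78×10^5 → turbulent
ε/D = 0.0018/288 = 6.25×10^-6
Haaland: f = 0.01459
h_f = f(L/D)V²/(2g) = 0.01459·(2090/0.288)·1.285²/(2·9.81) = 8.911 m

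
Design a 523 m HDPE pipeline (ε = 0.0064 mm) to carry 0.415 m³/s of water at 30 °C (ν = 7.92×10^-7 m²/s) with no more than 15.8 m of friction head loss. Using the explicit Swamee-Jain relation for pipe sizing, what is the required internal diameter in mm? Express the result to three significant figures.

D ≈ 351 mm

Swamee-Jain (Type III): D = 0.66·[ε^1.25·(LQ²/(gh_f))^4.75 + ν·Q^9.4·(L/(gh_f))^5.2]^0.04
LQ²/(gh_f) = 0.5811; L/(gh_f) = 3.374
Term 1 = ε^1.25·(…)^4.75 = 2.44×10^-8; Term 2 = ν·Q^9.4·(…)^5.2 = 1.13×10^-7
D = 0.66·(2.44×10^-8 + 1.13×10^-7)^0.04 = 0.3509 m = 351 mm
Check: V = 4.29 m/s, Re = 1.90×10^6, f = 0.01108, h_f = 15.5 m ≈ 15.8 m ✓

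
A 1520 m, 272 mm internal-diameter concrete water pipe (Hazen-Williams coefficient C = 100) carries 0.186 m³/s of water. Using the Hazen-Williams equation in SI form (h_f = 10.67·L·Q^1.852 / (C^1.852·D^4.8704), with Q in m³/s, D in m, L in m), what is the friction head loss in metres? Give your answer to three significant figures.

h_f = 10.67·1520·0.186^1.852 / (100^1.852·0.272^4.8704) = 80.73 m

h_f ≈ 80.7 m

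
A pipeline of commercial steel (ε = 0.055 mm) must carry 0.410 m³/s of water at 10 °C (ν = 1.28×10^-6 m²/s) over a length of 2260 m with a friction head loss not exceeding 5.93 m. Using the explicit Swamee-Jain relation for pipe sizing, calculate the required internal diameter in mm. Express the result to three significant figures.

Swamee-Jain (Type III): D = 0.66·[ε^1.25·(LQ²/(gh_f))^4.75 + ν·Q^9.4·(L/(gh_f))^5.2]^0.04
LQ²/(gh_f) = 6.531; L/(gh_f) = 38.85
Term 1 = ε^1.25·(…)^4.75 = 0.0352; Term 2 = ν·Q^9.4·(…)^5.2 = 0.0540
D = 0.66·(0.0352 + 0.0540)^0.04 = 0.5992 m = 599 mm
Check: V = 1.45 m/s, Re = 6.81×10^5, f = 0.01388, h_f = 5.64 m ≈ 5.93 m ✓

D ≈ 599 mm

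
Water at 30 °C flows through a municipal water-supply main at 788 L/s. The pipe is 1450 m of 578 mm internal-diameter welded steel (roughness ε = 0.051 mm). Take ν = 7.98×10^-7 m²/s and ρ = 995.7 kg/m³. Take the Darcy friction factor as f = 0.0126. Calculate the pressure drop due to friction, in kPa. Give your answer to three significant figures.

V = 4Q/(πD²) = 4·0.788/(π·0.578²) = 3.003 m/s
h_f = f(L/D)V²/(2g) = 0.01260·(1450/0.578)·3.003²/(2·9.81) = 14.53 m
Δp = ρg·h_f = 995.7·9.81·14.53 = 141.9 kPa

Δp ≈ 142 kPa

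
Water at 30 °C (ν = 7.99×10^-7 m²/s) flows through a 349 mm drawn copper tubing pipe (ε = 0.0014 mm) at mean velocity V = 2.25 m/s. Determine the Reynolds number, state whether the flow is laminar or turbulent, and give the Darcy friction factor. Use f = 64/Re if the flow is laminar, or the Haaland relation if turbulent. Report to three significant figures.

Re ≈ 9.83×10^5; turbulent; f ≈ 0.0117

Re = VD/ν = 2.250·0.349/7.99×10^-7 = 9.83×10^5
Re > 4000 → turbulent; ε/D = 4.01×10^-6
Haaland: f = 0.01169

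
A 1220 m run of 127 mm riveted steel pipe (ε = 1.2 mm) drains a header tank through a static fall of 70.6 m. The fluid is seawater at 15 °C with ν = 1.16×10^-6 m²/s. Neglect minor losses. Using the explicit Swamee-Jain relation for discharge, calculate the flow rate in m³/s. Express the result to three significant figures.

Swamee-Jain (Type II): Q = -0.965·√(gD⁵h_f/L)·ln[ε/(3.7D) + √(3.17ν²L/(gD³h_f))]
√(gD⁵h_f/L) = √(9.81·0.127⁵·70.6/1220) = 0.004331
ε/(3.7D) = 0.00255; √(3.17ν²L/(gD³h_f)) = 6.06×10^-5
Q = -0.965·0.004331·ln(0.002614) = 0.02485 m³/s
Check: V = 1.96 m/s, Re = 2.15×10^5, f = 0.03763, h_f = 70.9 m ≈ 70.6 m ✓

Q ≈ 0.0249 m³/s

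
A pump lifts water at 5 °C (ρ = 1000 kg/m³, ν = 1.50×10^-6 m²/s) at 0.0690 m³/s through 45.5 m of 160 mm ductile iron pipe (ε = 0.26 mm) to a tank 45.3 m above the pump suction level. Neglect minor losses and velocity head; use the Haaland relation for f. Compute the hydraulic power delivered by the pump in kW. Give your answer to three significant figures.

V = 4Q/(πD²) = 3.432 m/s; Re = 3.66×10^5; ε/D = 0.00163; f = 0.02273
h_f = f(L/D)V²/2g = 3.880 m
Total head H = z + h_f = 45.3 + 3.880 = 49.18 m
P_hyd = ρgQH = 1000·9.81·0.0690·49.18 = 33.29 kW

P_hyd ≈ 33.3 kW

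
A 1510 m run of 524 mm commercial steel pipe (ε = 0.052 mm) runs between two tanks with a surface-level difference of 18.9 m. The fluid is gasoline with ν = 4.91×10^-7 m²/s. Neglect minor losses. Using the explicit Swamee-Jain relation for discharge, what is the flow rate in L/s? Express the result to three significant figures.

Swamee-Jain (Type II): Q = -0.965·√(gD⁵h_f/L)·ln[ε/(3.7D) + √(3.17ν²L/(gD³h_f))]
√(gD⁵h_f/L) = √(9.81·0.524⁵·18.9/1510) = 0.06965
ε/(3.7D) = 2.68×10^-5; √(3.17ν²L/(gD³h_f)) = 6.58×10^-6
Q = -0.965·0.06965·ln(3.340×10^-5) = 0.6927 m³/s
Check: V = 3.21 m/s, Re = 3.43×10^6, f = 0.01255, h_f = 19.0 m ≈ 18.9 m ✓

Q ≈ 693 L/s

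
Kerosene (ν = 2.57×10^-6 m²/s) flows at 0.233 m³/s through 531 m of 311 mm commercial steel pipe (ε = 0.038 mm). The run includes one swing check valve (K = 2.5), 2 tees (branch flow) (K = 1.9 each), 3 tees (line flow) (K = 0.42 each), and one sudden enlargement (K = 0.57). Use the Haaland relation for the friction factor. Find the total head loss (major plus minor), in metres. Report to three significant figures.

H_L ≈ 16.2 m

V = 4Q/(πD²) = 3.067 m/s; V²/2g = 0.4795 m
Re = 3.71×10^5, ε/D = 1.22×10^-4 → f = 0.01501 (Haaland)
Major: h_f = f(L/D)·V²/2g = 0.01501·1707·0.4795 = 12.29 m
Minor: ΣK = 8.13; h_m = ΣK·V²/2g = 3.898 m
Total H_L = 12.29 + 3.898 = 16.19 m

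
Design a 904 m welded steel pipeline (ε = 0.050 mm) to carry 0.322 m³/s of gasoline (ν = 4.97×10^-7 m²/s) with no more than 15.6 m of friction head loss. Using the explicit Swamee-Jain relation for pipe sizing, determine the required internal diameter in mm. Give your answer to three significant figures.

Swamee-Jain (Type III): D = 0.66·[ε^1.25·(LQ²/(gh_f))^4.75 + ν·Q^9.4·(L/(gh_f))^5.2]^0.04
LQ²/(gh_f) = 0.6125; L/(gh_f) = 5.907
Term 1 = ε^1.25·(…)^4.75 = 4.10×10^-7; Term 2 = ν·Q^9.4·(…)^5.2 = 1.21×10^-7
D = 0.66·(4.10×10^-7 + 1.21×10^-7)^0.04 = 0.3703 m = 370 mm
Check: V = 2.99 m/s, Re = 2.23×10^6, f = 0.01338, h_f = 14.9 m ≈ 15.6 m ✓

D ≈ 370 mm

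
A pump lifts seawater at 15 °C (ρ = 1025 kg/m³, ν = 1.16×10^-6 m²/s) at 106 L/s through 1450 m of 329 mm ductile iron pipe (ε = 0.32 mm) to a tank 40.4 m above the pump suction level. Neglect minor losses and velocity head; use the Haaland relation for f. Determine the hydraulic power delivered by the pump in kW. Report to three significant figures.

P_hyd ≈ 50.6 kW

V = 4Q/(πD²) = 1.247 m/s; Re = 3.54×10^5; ε/D = 9.73×10^-4; f = 0.02028
h_f = f(L/D)V²/2g = 7.084 m
Total head H = z + h_f = 40.4 + 7.084 = 47.48 m
P_hyd = ρgQH = 1025·9.81·0.106·47.48 = 50.61 kW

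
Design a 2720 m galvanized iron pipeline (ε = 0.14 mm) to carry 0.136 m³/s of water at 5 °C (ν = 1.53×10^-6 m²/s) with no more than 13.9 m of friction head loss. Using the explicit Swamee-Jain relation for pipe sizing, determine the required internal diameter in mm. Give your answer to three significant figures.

D ≈ 356 mm

Swamee-Jain (Type III): D = 0.66·[ε^1.25·(LQ²/(gh_f))^4.75 + ν·Q^9.4·(L/(gh_f))^5.2]^0.04
LQ²/(gh_f) = 0.3689; L/(gh_f) = 19.95
Term 1 = ε^1.25·(…)^4.75 = 1.34×10^-7; Term 2 = ν·Q^9.4·(…)^5.2 = 6.30×10^-8
D = 0.66·(1.34×10^-7 + 6.30×10^-8)^0.04 = 0.3559 m = 356 mm
Check: V = 1.37 m/s, Re = 3.18×10^5, f = 0.01760, h_f = 12.8 m ≈ 13.9 m ✓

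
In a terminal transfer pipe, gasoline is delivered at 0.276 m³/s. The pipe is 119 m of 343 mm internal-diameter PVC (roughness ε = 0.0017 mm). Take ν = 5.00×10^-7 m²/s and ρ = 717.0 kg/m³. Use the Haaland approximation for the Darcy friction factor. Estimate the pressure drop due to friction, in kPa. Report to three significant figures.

V = 4Q/(πD²) = 4·0.276/(π·0.343²) = 2.987 m/s
Re = VD/ν = 2.987·0.343/5.00×10^-7 = 2.05×10^6 → turbulent
ε/D = 0.0017/343 = 4.96×10^-6
Haaland: f = 0.01045
h_f = f(L/D)V²/(2g) = 0.01045·(119/0.343)·2.987²/(2·9.81) = 1.648 m
Δp = ρg·h_f = 717.0·9.81·1.648 = 11.59 kPa

Δp ≈ 11.6 kPa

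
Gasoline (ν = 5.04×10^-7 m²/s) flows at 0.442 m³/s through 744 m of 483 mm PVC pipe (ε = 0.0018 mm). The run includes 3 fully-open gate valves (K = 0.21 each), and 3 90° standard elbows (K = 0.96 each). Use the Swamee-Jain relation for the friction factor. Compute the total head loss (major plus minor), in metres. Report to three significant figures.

V = 4Q/(πD²) = 2.412 m/s; V²/2g = 0.2966 m
Re = 2.31×10^6, ε/D = 3.73×10^-6 → f = 0.01029 (Swamee-Jain)
Major: h_f = f(L/D)·V²/2g = 0.01029·1540·0.2966 = 4.700 m
Minor: ΣK = 3.51; h_m = ΣK·V²/2g = 1.041 m
Total H_L = 4.700 + 1.041 = 5.741 m

H_L ≈ 5.74 m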